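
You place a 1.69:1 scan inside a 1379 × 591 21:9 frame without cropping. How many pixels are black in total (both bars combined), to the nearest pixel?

1.69:1 is narrower than 21:9, so it spans the full height.
Content width = 591 × 1.690 ≈ 998.7900 px.
Black = 1379 − 998.7900 = 380.2100 px.
Across the 591-px span: 380.2100 × 591 ≈ 224704 px.

224704 pixels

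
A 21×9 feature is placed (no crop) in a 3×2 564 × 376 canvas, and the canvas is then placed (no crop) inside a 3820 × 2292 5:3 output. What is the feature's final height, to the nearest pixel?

21×9 in 564×376: fills the width, so the feature is 564.00 × 241.71.
The 3×2 canvas is height-limited in 3820×2292, giving 3438.00 × 2292.00; scale factor 6.0957.
So the feature's height is 241.71 × 6.0957 ≈ 1473.43.

1473 px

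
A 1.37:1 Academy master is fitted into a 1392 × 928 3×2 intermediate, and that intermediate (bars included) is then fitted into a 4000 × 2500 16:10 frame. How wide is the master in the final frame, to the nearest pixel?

3425 px

1.37:1 Academy in 1392×928: fills the height, so the master is 1271.36 × 928.00.
The 3×2 canvas is height-limited in 4000×2500, giving 3750.00 × 2500.00; scale factor 2.6940.
The master scales with it: width 1271.36 × 2.6940 ≈ 3425.00.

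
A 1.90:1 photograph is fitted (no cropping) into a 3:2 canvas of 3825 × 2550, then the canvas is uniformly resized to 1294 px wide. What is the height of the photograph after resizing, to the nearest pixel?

Fitted into 3825×2550, the photograph spans the width; its height is 3825 / 1.900 ≈ 2013.16 px.
Resizing to 1294 px wide multiplies everything by 0.3383: 2013.16 → 681.05 px.

681 px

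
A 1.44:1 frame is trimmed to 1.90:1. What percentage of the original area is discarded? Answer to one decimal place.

24.2%

1.90:1 is wider than 1.44:1, so the crop keeps the full width and trims the height.
Area ratio = (1.440)/(1.900) = 75.79%; the remaining 24.21% is cropped out.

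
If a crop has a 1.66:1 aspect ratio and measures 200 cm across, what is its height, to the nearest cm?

120 cm

At 1.66:1, 200 / 1.660 ≈ 120.48.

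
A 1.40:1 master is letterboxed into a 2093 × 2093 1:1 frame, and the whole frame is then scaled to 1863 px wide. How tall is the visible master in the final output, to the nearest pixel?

At 2093×2093 the master is width-limited, so height = 2093 / 1.400 ≈ 1495.00 px.
Scaling 2093 → 1863 is ×0.8901, so the height becomes 1495.00 × 0.8901 ≈ 1330.71 px.

1331 px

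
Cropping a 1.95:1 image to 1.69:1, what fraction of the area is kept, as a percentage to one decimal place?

86.7%

Going from 1.95:1 to 1.69:1 means cutting width while keeping height.
Fraction kept = (1.690)/(1.950) ≈ 86.67%.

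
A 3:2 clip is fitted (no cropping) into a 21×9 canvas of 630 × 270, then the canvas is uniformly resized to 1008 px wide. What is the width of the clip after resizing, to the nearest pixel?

648 px

In the 630×270 frame the clip fills the height: width = 270 × 3/2 ≈ 405.00 px.
Scaling 630 → 1008 is ×1.6000, so the width becomes 405.00 × 1.6000 ≈ 648.00 px.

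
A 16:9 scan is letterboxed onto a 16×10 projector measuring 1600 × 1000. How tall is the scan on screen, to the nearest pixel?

900 px

16:9 is wider than 16×10, so it spans the full width.
That makes the image 900.00 px tall (1600 × 9/16).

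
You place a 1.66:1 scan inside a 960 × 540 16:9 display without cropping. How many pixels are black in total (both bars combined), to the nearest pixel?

Since 1.660 < 1.778, the scan is height-limited.
Content width = 540 × 1.660 ≈ 896.4000 px.
Leftover width: 960 − 896.4000 = 63.6000 px.
Across the 540-px span: 63.6000 × 540 ≈ 34344 px.

34344 pixels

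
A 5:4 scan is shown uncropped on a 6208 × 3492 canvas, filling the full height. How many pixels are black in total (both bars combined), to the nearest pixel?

The scan is 3492 × 5/4 ≈ 4365.0000 px wide.
Leftover width: 6208 − 4365.0000 = 1843.0000 px.
Bar area = 1843.0000 × 3492 ≈ 6435756 px.

6435756 pixels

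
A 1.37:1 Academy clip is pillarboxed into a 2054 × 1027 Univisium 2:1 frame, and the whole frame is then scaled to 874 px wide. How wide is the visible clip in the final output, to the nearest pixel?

599 px

Fitted into 2054×1027, the clip spans the height; its width is 1027 × 1.370 ≈ 1406.99 px.
Scaling 2054 → 874 is ×0.4255, so the width becomes 1406.99 × 0.4255 ≈ 598.69 px.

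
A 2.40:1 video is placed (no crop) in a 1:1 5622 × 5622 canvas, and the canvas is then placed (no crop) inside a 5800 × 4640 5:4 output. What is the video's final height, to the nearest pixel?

1933 px

First fit — 2.40:1 into 5622×5622 spans the width: 5622.00 × 2342.50.
Second fit — the 1:1 canvas into 5800×4640 spans the height: 4640.00 × 4640.00 (×0.8253 from 5622×5622).
The video scales with it: height 2342.50 × 0.8253 ≈ 1933.33.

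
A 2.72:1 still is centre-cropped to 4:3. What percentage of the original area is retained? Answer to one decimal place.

49.0%

Going from 2.72:1 to 4:3 means cutting width while keeping height.
(1.333)/(2.720) ≈ 0.490 of the area survives.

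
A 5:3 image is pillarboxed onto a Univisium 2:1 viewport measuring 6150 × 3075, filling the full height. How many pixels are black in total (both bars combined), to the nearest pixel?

3151875 pixels

Content width = 3075 × 5/3 ≈ 5125.0000 px.
Leftover width: 6150 − 5125.0000 = 1025.0000 px.
Bar area = 1025.0000 × 3075 ≈ 3151875 px.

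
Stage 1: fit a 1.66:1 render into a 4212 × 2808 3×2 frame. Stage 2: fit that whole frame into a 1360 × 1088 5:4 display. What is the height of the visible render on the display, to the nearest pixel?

819 px

1.66:1 in 4212×2808: fills the width, so the render is 4212.00 × 2537.35.
The 3×2 canvas is width-limited in 1360×1088, giving 1360.00 × 906.67; scale factor 0.3229.
Applying the same ×0.3229: 2537.35 → 819.28.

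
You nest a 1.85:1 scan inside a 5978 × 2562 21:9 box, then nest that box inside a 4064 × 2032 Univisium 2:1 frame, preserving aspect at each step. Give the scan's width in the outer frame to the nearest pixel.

First fit — 1.85:1 into 5978×2562 spans the height: 4739.70 × 2562.00.
Second fit — the 21:9 canvas into 4064×2032 spans the width: 4064.00 × 1741.71 (×0.6798 from 5978×2562).
The scan scales with it: width 4739.70 × 0.6798 ≈ 3222.17.

3222 px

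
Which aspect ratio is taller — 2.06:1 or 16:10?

2.06 and 16:10 = 1.6; 2.06 > 1.6. The smaller width-to-height ratio is the taller frame.

16:10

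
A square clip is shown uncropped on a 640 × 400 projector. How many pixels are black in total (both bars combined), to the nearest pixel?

96000 pixels

Since 1.000 < 1.600, the clip is height-limited.
Content width = 400 × 1/1 ≈ 400.0000 px.
640 − 400.0000 = 240.0000 px of bars.
That's 240.0000 × 400 ≈ 96000 black pixels.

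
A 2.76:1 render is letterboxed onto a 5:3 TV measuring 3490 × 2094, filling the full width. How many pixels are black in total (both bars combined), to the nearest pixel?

That makes the image 1264.4928 px tall (3490 / 2.760).
Black = 2094 − 1264.4928 = 829.5072 px.
Across the 3490-px span: 829.5072 × 3490 ≈ 2894980 px.

2894980 pixels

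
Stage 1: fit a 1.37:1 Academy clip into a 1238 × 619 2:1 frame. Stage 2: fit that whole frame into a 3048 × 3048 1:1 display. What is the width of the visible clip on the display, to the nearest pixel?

First fit — 1.37:1 Academy into 1238×619 spans the height: 848.03 × 619.00.
Second fit — the 2:1 canvas into 3048×3048 spans the width: 3048.00 × 1524.00 (×2.4620 from 1238×619).
Applying the same ×2.4620: 848.03 → 2087.88.

2088 px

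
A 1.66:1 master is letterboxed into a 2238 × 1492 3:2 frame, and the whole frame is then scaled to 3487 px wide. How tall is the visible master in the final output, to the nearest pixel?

At 2238×1492 the master is width-limited, so height = 2238 / 1.660 ≈ 1348.19 px.
Scaling 2238 → 3487 is ×1.5581, so the height becomes 1348.19 × 1.5581 ≈ 2100.60 px.

2101 px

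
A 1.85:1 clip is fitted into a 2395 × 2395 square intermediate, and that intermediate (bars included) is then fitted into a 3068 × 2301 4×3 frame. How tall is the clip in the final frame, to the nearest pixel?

Inside the 2395×2395 canvas the clip is width-limited at 2395.00 × 1294.59.
The square canvas is height-limited in 3068×2301, giving 2301.00 × 2301.00; scale factor 0.9608.
So the clip's height is 1294.59 × 0.9608 ≈ 1243.78.

1244 px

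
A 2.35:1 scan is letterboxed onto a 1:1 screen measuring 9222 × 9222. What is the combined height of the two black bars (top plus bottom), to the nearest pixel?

Since 2.350 > 1.000, the scan is width-limited.
That makes the image 3924.26 px tall (9222 / 2.350).
Black = 9222 − 3924.26 = 5297.74 px.

5298 px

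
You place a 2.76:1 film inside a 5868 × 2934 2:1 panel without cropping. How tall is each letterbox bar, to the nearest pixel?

Since 2.760 > 2.000, the film is width-limited.
The film is 5868 / 2.760 ≈ 2126.09 px tall.
Leftover height: 2934 − 2126.09 = 807.91 px → 403.96 each side.

404 px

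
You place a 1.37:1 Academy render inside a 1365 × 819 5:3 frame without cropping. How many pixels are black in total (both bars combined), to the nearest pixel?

198992 pixels

Since 1.370 < 1.667, the render is height-limited.
That makes the image 1122.0300 px wide (819 × 1.370).
Leftover width: 1365 − 1122.0300 = 242.9700 px.
Bar area = 242.9700 × 819 ≈ 198992 px.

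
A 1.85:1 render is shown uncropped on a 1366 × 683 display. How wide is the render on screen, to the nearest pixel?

1264 px

1.85:1 (1.850) < 2:1 (2.000), so the render fills the height.
The render is 683 × 1.850 ≈ 1263.55 px wide.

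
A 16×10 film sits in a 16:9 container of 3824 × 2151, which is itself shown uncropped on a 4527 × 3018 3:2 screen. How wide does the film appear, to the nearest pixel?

4074 px

16×10 in 3824×2151: fills the height, so the film is 3441.60 × 2151.00.
Second fit — the 16:9 canvas into 4527×3018 spans the width: 4527.00 × 2546.44 (×1.1838 from 3824×2151).
Applying the same ×1.1838: 3441.60 → 4074.30.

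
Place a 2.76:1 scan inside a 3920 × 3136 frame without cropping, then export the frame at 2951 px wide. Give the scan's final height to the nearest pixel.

1069 px

At 3920×3136 the scan is width-limited, so height = 3920 / 2.760 ≈ 1420.29 px.
Resizing to 2951 px wide multiplies everything by 0.7528: 1420.29 → 1069.20 px.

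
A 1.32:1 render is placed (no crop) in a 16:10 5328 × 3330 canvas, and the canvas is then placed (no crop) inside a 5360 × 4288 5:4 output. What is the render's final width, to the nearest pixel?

Inside the 5328×3330 canvas the render is height-limited at 4395.60 × 3330.00.
Second fit — the 16:10 canvas into 5360×4288 spans the width: 5360.00 × 3350.00 (×1.0060 from 5328×3330).
So the render's width is 4395.60 × 1.0060 ≈ 4422.00.

4422 px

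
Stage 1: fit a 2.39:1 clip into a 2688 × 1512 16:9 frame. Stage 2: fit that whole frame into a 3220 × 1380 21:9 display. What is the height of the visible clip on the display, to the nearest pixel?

1026 px

Inside the 2688×1512 canvas the clip is width-limited at 2688.00 × 1124.69.
16:9 in 3220×1380: fills the height, so the intermediate becomes 2453.33 × 1380.00 — a scale of ×0.9127.
So the clip's height is 1124.69 × 0.9127 ≈ 1026.50.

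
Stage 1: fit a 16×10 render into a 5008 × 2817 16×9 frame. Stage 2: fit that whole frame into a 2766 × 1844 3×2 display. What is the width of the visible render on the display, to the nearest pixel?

2489 px

First fit — 16×10 into 5008×2817 spans the height: 4507.20 × 2817.00.
Second fit — the 16×9 canvas into 2766×1844 spans the width: 2766.00 × 1555.88 (×0.5523 from 5008×2817).
The render scales with it: width 4507.20 × 0.5523 ≈ 2489.40.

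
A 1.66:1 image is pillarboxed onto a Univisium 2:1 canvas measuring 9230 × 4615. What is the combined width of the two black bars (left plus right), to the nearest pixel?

1569 px

1.66:1 is narrower than Univisium 2:1, so it spans the full height.
Content width = 4615 × 1.660 ≈ 7660.90 px.
Black = 9230 − 7660.90 = 1569.10 px.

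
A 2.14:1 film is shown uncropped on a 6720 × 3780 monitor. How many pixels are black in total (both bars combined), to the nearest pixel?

4299544 pixels

2.14:1 (2.140) > 16:9 (1.778), so the film fills the width.
The film is 6720 / 2.140 ≈ 3140.1869 px tall.
3780 − 3140.1869 = 639.8131 px of bars.
That's 639.8131 × 6720 ≈ 4299544 black pixels.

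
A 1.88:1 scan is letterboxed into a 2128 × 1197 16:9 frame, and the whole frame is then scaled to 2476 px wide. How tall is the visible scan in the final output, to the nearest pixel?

1317 px

At 2128×1197 the scan is width-limited, so height = 2128 / 1.880 ≈ 1131.91 px.
Resizing to 2476 px wide multiplies everything by 1.1635: 1131.91 → 1317.02 px.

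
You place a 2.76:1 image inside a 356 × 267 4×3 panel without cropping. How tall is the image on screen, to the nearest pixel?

2.76:1 (2.760) > 4×3 (1.333), so the image fills the width.
The image is 356 / 2.760 ≈ 128.99 px tall.

129 px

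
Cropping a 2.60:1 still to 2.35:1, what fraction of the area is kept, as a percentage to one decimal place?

90.4%

Going from 2.60:1 to 2.35:1 means cutting width while keeping height.
Area ratio = (2.350)/(2.600) = 90.38% retained.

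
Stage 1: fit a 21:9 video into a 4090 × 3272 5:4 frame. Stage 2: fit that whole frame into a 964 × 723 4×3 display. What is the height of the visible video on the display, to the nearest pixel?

387 px

Inside the 4090×3272 canvas the video is width-limited at 4090.00 × 1752.86.
5:4 in 964×723: fills the height, so the intermediate becomes 903.75 × 723.00 — a scale of ×0.2210.
The video scales with it: height 1752.86 × 0.2210 ≈ 387.32.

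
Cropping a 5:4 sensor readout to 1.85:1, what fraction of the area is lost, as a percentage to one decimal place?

The width stays; only height is cut (since 1.85:1 is wider than 5:4).
(1.250)/(1.850) ≈ 0.676 of the area survives, leaving 32.43% discarded.

32.4%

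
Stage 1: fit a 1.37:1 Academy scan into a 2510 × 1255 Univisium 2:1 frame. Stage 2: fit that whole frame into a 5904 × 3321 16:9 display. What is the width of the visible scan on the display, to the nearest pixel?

First fit — 1.37:1 Academy into 2510×1255 spans the height: 1719.35 × 1255.00.
Univisium 2:1 in 5904×3321: fills the width, so the intermediate becomes 5904.00 × 2952.00 — a scale of ×2.3522.
Applying the same ×2.3522: 1719.35 → 4044.24.

4044 px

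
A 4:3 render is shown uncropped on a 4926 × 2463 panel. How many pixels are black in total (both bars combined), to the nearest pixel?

4:3 is narrower than 2:1, so it spans the full height.
Content width = 2463 × 4/3 ≈ 3284.0000 px.
Black = 4926 − 3284.0000 = 1642.0000 px.
Across the 2463-px span: 1642.0000 × 2463 ≈ 4044246 px.

4044246 pixels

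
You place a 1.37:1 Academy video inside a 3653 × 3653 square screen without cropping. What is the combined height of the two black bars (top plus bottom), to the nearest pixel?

987 px

1.37:1 Academy is wider than square, so it spans the full width.
That makes the image 2666.42 px tall (3653 / 1.370).
Leftover height: 3653 − 2666.42 = 986.58 px.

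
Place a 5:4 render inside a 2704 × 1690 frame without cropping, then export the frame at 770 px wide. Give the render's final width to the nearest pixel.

602 px

At 2704×1690 the render is height-limited, so width = 1690 × 5/4 ≈ 2112.50 px.
The frame scales by 770/2704 = 0.2848; 2112.50 × 0.2848 ≈ 601.56 px.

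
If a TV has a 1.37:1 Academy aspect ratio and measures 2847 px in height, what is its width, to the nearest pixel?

Width = 2847 × 1.370 = 3900.39.

3900 px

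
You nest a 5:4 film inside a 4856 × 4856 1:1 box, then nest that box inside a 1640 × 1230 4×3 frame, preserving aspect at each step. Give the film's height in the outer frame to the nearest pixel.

984 px

Inside the 4856×4856 canvas the film is width-limited at 4856.00 × 3884.80.
1:1 in 1640×1230: fills the height, so the intermediate becomes 1230.00 × 1230.00 — a scale of ×0.2533.
Applying the same ×0.2533: 3884.80 → 984.00.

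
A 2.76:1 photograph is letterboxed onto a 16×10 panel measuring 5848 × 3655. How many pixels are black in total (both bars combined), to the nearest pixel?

8983460 pixels

Since 2.760 > 1.600, the photograph is width-limited.
Content height = 5848 / 2.760 ≈ 2118.8406 px.
Black = 3655 − 2118.8406 = 1536.1594 px.
Across the 5848-px span: 1536.1594 × 5848 ≈ 8983460 px.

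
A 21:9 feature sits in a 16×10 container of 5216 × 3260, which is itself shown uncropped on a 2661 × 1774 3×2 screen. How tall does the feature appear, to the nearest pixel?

First fit — 21:9 into 5216×3260 spans the width: 5216.00 × 2235.43.
Second fit — the 16×10 canvas into 2661×1774 spans the width: 2661.00 × 1663.12 (×0.5102 from 5216×3260).
The feature scales with it: height 2235.43 × 0.5102 ≈ 1140.43.

1140 px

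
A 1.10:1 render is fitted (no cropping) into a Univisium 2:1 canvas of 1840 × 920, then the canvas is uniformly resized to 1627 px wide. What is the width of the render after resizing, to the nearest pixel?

895 px

At 1840×920 the render is height-limited, so width = 920 × 1.100 ≈ 1012.00 px.
Scaling 1840 → 1627 is ×0.8842, so the width becomes 1012.00 × 0.8842 ≈ 894.85 px.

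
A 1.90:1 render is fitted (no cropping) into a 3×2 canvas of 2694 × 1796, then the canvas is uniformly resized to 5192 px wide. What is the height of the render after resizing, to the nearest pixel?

In the 2694×1796 frame the render fills the width: height = 2694 / 1.900 ≈ 1417.89 px.
Scaling 2694 → 5192 is ×1.9272, so the height becomes 1417.89 × 1.9272 ≈ 2732.63 px.

2733 px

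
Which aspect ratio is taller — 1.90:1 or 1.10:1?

1.10:1

1.9 and 1.1; 1.9 > 1.1. The smaller width-to-height ratio is the taller frame.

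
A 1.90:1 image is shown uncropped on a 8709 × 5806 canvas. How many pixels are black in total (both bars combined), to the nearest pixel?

10645148 pixels

1.90:1 is wider than 3:2, so it spans the full width.
That makes the image 4583.6842 px tall (8709 / 1.900).
5806 − 4583.6842 = 1222.3158 px of bars.
Across the 8709-px span: 1222.3158 × 8709 ≈ 10645148 px.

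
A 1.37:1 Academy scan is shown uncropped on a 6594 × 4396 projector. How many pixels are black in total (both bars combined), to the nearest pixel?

2512226 pixels

1.37:1 Academy is narrower than 3×2, so it spans the full height.
That makes the image 6022.5200 px wide (4396 × 1.370).
Leftover width: 6594 − 6022.5200 = 571.4800 px.
That's 571.4800 × 4396 ≈ 2512226 black pixels.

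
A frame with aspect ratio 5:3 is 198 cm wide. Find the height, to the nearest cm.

119 cm

At 5:3, 198·3/5 ≈ 118.80.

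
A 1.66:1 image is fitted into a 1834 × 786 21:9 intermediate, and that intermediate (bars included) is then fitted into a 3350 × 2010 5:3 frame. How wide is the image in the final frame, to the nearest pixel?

First fit — 1.66:1 into 1834×786 spans the height: 1304.76 × 786.00.
Second fit — the 21:9 canvas into 3350×2010 spans the width: 3350.00 × 1435.71 (×1.8266 from 1834×786).
The image scales with it: width 1304.76 × 1.8266 ≈ 2383.29.

2383 px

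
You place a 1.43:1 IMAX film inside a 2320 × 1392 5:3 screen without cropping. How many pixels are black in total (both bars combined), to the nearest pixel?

458580 pixels

1.43:1 IMAX is narrower than 5:3, so it spans the full height.
Content width = 1392 × 1.430 ≈ 1990.5600 px.
Leftover width: 2320 − 1990.5600 = 329.4400 px.
That's 329.4400 × 1392 ≈ 458580 black pixels.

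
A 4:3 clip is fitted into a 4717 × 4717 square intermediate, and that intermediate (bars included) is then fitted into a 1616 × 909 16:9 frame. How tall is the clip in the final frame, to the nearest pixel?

682 px

First fit — 4:3 into 4717×4717 spans the width: 4717.00 × 3537.75.
Second fit — the square canvas into 1616×909 spans the height: 909.00 × 909.00 (×0.1927 from 4717×4717).
Applying the same ×0.1927: 3537.75 → 681.75.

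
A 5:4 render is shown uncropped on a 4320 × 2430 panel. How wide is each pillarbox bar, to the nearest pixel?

5:4 is narrower than 16×9, so it spans the full height.
Content width = 2430 × 5/4 ≈ 3037.50 px.
Black = 4320 − 3037.50 = 1282.50 px, or 641.25 per bar.

641 px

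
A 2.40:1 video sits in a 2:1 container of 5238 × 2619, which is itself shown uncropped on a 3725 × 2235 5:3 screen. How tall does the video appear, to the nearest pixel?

1552 px

First fit — 2.40:1 into 5238×2619 spans the width: 5238.00 × 2182.50.
2:1 in 3725×2235: fills the width, so the intermediate becomes 3725.00 × 1862.50 — a scale of ×0.7111.
The video scales with it: height 2182.50 × 0.7111 ≈ 1552.08.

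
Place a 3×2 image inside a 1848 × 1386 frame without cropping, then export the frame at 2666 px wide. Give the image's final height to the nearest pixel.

Fitted into 1848×1386, the image spans the width; its height is 1848 × 2/3 ≈ 1232.00 px.
The frame scales by 2666/1848 = 1.4426; 1232.00 × 1.4426 ≈ 1777.33 px.

1777 px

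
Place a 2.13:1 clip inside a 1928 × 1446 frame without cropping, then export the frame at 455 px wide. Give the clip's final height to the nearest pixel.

At 1928×1446 the clip is width-limited, so height = 1928 / 2.130 ≈ 905.16 px.
Resizing to 455 px wide multiplies everything by 0.2360: 905.16 → 213.62 px.

214 px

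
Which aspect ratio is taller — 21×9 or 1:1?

21×9 = 2.333 and 1; 2.333 > 1. The smaller width-to-height ratio is the taller frame.

1:1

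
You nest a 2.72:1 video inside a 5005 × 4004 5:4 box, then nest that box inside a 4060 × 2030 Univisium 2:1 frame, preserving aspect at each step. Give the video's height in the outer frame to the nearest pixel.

First fit — 2.72:1 into 5005×4004 spans the width: 5005.00 × 1840.07.
Second fit — the 5:4 canvas into 4060×2030 spans the height: 2537.50 × 2030.00 (×0.5070 from 5005×4004).
The video scales with it: height 1840.07 × 0.5070 ≈ 932.90.

933 px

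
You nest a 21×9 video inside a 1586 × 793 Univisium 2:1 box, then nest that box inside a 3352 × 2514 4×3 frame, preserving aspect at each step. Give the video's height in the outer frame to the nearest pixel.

1437 px

21×9 in 1586×793: fills the width, so the video is 1586.00 × 679.71.
The Univisium 2:1 canvas is width-limited in 3352×2514, giving 3352.00 × 1676.00; scale factor 2.1135.
Applying the same ×2.1135: 679.71 → 1436.57.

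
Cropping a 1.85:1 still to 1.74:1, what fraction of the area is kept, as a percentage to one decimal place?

94.1%

The height stays; only width is cut (since 1.74:1 is narrower than 1.85:1).
(1.740)/(1.850) ≈ 0.941 of the area survives.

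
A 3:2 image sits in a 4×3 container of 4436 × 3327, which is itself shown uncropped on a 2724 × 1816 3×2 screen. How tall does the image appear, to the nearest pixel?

1614 px

3:2 in 4436×3327: fills the width, so the image is 4436.00 × 2957.33.
4×3 in 2724×1816: fills the height, so the intermediate becomes 2421.33 × 1816.00 — a scale of ×0.5458.
Applying the same ×0.5458: 2957.33 → 1614.22.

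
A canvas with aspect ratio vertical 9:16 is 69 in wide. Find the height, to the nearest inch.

123 in

Height = 69 × 16/9 = 122.67.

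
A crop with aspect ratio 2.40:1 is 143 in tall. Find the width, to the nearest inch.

143 × 2.400 = 343.20.

343 in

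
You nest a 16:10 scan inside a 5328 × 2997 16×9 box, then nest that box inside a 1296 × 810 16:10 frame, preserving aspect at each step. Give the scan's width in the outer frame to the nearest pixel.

Inside the 5328×2997 canvas the scan is height-limited at 4795.20 × 2997.00.
The 16×9 canvas is width-limited in 1296×810, giving 1296.00 × 729.00; scale factor 0.2432.
Applying the same ×0.2432: 4795.20 → 1166.40.

1166 px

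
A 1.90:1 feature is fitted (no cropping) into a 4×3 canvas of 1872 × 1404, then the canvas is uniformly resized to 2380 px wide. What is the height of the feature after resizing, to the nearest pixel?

1253 px

At 1872×1404 the feature is width-limited, so height = 1872 / 1.900 ≈ 985.26 px.
The frame scales by 2380/1872 = 1.2714; 985.26 × 1.2714 ≈ 1252.63 px.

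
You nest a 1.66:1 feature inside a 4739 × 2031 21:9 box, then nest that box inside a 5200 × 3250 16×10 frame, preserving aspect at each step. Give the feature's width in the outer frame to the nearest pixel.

3699 px

1.66:1 in 4739×2031: fills the height, so the feature is 3371.46 × 2031.00.
21:9 in 5200×3250: fills the width, so the intermediate becomes 5200.00 × 2228.57 — a scale of ×1.0973.
Applying the same ×1.0973: 3371.46 → 3699.43.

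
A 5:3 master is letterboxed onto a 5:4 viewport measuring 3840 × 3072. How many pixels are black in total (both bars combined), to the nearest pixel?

5:3 (1.667) > 5:4 (1.250), so the master fills the width.
Content height = 3840 × 3/5 ≈ 2304.0000 px.
Black = 3072 − 2304.0000 = 768.0000 px.
Across the 3840-px span: 768.0000 × 3840 ≈ 2949120 px.

2949120 pixels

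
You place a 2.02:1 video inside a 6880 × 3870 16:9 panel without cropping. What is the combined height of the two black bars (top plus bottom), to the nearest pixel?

2.02:1 is wider than 16:9, so it spans the full width.
The video is 6880 / 2.020 ≈ 3405.94 px tall.
Black = 3870 − 3405.94 = 464.06 px.

464 px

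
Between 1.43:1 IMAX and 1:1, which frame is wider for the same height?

1.43 and 1; 1.43 > 1.

1.43:1 IMAX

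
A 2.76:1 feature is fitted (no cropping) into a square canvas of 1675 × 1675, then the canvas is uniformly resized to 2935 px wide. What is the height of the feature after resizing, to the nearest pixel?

1063 px

Fitted into 1675×1675, the feature spans the width; its height is 1675 / 2.760 ≈ 606.88 px.
Resizing to 2935 px wide multiplies everything by 1.7522: 606.88 → 1063.41 px.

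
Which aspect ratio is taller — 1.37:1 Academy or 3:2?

1.37 and 3:2 = 1.5; 1.5 > 1.37. The smaller width-to-height ratio is the taller frame.

1.37:1 Academy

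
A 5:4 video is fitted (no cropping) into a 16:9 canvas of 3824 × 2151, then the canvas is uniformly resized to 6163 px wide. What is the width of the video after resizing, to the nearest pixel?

In the 3824×2151 frame the video fills the height: width = 2151 × 5/4 ≈ 2688.75 px.
Resizing to 6163 px wide multiplies everything by 1.6117: 2688.75 → 4333.36 px.

4333 px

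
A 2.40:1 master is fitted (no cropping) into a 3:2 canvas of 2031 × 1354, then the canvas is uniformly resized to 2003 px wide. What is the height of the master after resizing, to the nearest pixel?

835 px

Fitted into 2031×1354, the master spans the width; its height is 2031 / 2.400 ≈ 846.25 px.
Resizing to 2003 px wide multiplies everything by 0.9862: 846.25 → 834.58 px.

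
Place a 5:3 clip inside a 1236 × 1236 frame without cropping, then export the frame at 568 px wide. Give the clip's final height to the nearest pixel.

341 px

At 1236×1236 the clip is width-limited, so height = 1236 × 3/5 ≈ 741.60 px.
Resizing to 568 px wide multiplies everything by 0.4595: 741.60 → 340.80 px.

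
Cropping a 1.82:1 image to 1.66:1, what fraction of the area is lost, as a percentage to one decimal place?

8.8%

The height stays; only width is cut (since 1.66:1 is narrower than 1.82:1).
Fraction kept = (1.660)/(1.820) ≈ 91.21%, so 8.79% is lost.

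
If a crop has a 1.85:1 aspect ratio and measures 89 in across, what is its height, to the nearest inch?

48 in

Height = 89 / 1.850 = 48.11.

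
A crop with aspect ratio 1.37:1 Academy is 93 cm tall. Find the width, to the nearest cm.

127 cm

Width = 93 × 1.370 = 127.41.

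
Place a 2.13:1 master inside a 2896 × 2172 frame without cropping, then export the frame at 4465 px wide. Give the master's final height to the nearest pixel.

2096 px

In the 2896×2172 frame the master fills the width: height = 2896 / 2.130 ≈ 1359.62 px.
Scaling 2896 → 4465 is ×1.5418, so the height becomes 1359.62 × 1.5418 ≈ 2096.24 px.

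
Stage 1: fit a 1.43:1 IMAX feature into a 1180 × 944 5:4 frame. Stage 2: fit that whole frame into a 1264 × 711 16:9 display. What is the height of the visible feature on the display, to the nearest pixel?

622 px

Inside the 1180×944 canvas the feature is width-limited at 1180.00 × 825.17.
Second fit — the 5:4 canvas into 1264×711 spans the height: 888.75 × 711.00 (×0.7532 from 1180×944).
So the feature's height is 825.17 × 0.7532 ≈ 621.50.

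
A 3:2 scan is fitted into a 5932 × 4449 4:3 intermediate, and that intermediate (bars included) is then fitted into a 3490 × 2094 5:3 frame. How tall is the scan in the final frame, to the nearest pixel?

3:2 in 5932×4449: fills the width, so the scan is 5932.00 × 3954.67.
The 4:3 canvas is height-limited in 3490×2094, giving 2792.00 × 2094.00; scale factor 0.4707.
So the scan's height is 3954.67 × 0.4707 ≈ 1861.33.

1861 px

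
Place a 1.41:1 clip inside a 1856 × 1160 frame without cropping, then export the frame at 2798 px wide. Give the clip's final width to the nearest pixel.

In the 1856×1160 frame the clip fills the height: width = 1160 × 1.410 ≈ 1635.60 px.
Resizing to 2798 px wide multiplies everything by 1.5075: 1635.60 → 2465.74 px.

2466 px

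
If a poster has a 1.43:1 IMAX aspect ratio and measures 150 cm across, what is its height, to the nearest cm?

Height = 150 / 1.430 = 104.90.

105 cm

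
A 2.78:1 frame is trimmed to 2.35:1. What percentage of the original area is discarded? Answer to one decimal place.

The height stays; only width is cut (since 2.35:1 is narrower than 2.78:1).
Fraction kept = (2.350)/(2.780) ≈ 84.53%, so 15.47% is lost.

15.5%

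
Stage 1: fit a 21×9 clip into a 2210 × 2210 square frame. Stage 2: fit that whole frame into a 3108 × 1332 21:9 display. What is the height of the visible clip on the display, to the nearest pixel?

21×9 in 2210×2210: fills the width, so the clip is 2210.00 × 947.14.
The square canvas is height-limited in 3108×1332, giving 1332.00 × 1332.00; scale factor 0.6027.
So the clip's height is 947.14 × 0.6027 ≈ 570.86.

571 px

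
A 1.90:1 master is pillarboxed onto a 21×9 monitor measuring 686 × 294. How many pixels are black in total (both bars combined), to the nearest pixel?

37456 pixels

Since 1.900 < 2.333, the master is height-limited.
That makes the image 558.6000 px wide (294 × 1.900).
686 − 558.6000 = 127.4000 px of bars.
Across the 294-px span: 127.4000 × 294 ≈ 37456 px.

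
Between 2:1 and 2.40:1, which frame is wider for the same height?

2 and 2.4; 2.4 > 2.

2.40:1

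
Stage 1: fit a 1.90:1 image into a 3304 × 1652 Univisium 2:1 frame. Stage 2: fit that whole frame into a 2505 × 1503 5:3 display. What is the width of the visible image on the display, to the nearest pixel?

2380 px

First fit — 1.90:1 into 3304×1652 spans the height: 3138.80 × 1652.00.
Univisium 2:1 in 2505×1503: fills the width, so the intermediate becomes 2505.00 × 1252.50 — a scale of ×0.7582.
So the image's width is 3138.80 × 0.7582 ≈ 2379.75.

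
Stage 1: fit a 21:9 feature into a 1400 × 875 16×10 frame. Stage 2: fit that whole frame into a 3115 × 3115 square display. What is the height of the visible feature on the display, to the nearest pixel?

1335 px

First fit — 21:9 into 1400×875 spans the width: 1400.00 × 600.00.
Second fit — the 16×10 canvas into 3115×3115 spans the width: 3115.00 × 1946.88 (×2.2250 from 1400×875).
Applying the same ×2.2250: 600.00 → 1335.00.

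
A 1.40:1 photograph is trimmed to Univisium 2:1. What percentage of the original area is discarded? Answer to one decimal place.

30.0%

Univisium 2:1 is wider than 1.40:1, so the crop keeps the full width and trims the height.
Fraction kept = (1.400)/(2.000) ≈ 70.00%, so 30.00% is lost.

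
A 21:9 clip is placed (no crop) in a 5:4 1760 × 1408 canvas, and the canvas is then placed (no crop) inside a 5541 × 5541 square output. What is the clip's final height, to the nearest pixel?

First fit — 21:9 into 1760×1408 spans the width: 1760.00 × 754.29.
5:4 in 5541×5541: fills the width, so the intermediate becomes 5541.00 × 4432.80 — a scale of ×3.1483.
So the clip's height is 754.29 × 3.1483 ≈ 2374.71.

2375 px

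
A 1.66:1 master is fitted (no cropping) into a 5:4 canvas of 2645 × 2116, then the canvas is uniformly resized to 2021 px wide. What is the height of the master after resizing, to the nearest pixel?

Fitted into 2645×2116, the master spans the width; its height is 2645 / 1.660 ≈ 1593.37 px.
Resizing to 2021 px wide multiplies everything by 0.7641: 1593.37 → 1217.47 px.

1217 px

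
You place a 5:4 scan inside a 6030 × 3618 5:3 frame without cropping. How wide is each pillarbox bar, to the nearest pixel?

754 px

5:4 is narrower than 5:3, so it spans the full height.
That makes the image 4522.50 px wide (3618 × 5/4).
Black = 6030 − 4522.50 = 1507.50 px, or 753.75 per bar.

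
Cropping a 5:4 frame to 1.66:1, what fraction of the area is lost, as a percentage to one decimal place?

24.7%

The width stays; only height is cut (since 1.66:1 is wider than 5:4).
Area ratio = (1.250)/(1.660) = 75.30%; the remaining 24.70% is cropped out.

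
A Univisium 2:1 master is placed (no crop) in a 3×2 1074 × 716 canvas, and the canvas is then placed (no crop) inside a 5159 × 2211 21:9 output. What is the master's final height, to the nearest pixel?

First fit — Univisium 2:1 into 1074×716 spans the width: 1074.00 × 537.00.
3×2 in 5159×2211: fills the height, so the intermediate becomes 3316.50 × 2211.00 — a scale of ×3.0880.
Applying the same ×3.0880: 537.00 → 1658.25.

1658 px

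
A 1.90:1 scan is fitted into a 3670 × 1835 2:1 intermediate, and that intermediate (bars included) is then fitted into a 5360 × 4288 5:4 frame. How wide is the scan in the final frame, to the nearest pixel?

5092 px

1.90:1 in 3670×1835: fills the height, so the scan is 3486.50 × 1835.00.
The 2:1 canvas is width-limited in 5360×4288, giving 5360.00 × 2680.00; scale factor 1.4605.
Applying the same ×1.4605: 3486.50 → 5092.00.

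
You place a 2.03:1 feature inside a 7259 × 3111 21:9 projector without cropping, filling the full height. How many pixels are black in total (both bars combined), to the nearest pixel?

2935757 pixels

Content width = 3111 × 2.030 ≈ 6315.3300 px.
Black = 7259 − 6315.3300 = 943.6700 px.
That's 943.6700 × 3111 ≈ 2935757 black pixels.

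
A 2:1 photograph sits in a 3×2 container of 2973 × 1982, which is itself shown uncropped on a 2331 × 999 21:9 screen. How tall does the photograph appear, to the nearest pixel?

Inside the 2973×1982 canvas the photograph is width-limited at 2973.00 × 1486.50.
The 3×2 canvas is height-limited in 2331×999, giving 1498.50 × 999.00; scale factor 0.5040.
So the photograph's height is 1486.50 × 0.5040 ≈ 749.25.

749 px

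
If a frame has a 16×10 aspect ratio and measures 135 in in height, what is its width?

216 in

At 16×10, 135·16/10 ≈ 216.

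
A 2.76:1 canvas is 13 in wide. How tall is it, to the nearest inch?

Height = 13 / 2.760 = 4.71.

5 in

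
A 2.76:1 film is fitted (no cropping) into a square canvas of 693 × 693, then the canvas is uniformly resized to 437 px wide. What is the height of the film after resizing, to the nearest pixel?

At 693×693 the film is width-limited, so height = 693 / 2.760 ≈ 251.09 px.
The frame scales by 437/693 = 0.6306; 251.09 × 0.6306 ≈ 158.33 px.

158 px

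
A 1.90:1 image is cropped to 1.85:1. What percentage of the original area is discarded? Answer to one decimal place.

The height stays; only width is cut (since 1.85:1 is narrower than 1.90:1).
Fraction kept = (1.850)/(1.900) ≈ 97.37%, so 2.63% is lost.

2.6%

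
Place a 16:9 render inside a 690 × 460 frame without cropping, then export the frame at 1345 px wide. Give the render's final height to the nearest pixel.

757 px

At 690×460 the render is width-limited, so height = 690 × 9/16 ≈ 388.12 px.
Resizing to 1345 px wide multiplies everything by 1.9493: 388.12 → 756.56 px.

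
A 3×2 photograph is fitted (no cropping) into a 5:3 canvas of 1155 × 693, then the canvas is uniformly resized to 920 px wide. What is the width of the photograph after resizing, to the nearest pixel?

828 px

In the 1155×693 frame the photograph fills the height: width = 693 × 3/2 ≈ 1039.50 px.
Resizing to 920 px wide multiplies everything by 0.7965: 1039.50 → 828.00 px.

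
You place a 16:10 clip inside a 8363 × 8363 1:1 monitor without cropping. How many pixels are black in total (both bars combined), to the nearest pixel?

26227413 pixels

Since 1.600 > 1.000, the clip is width-limited.
Content height = 8363 × 10/16 ≈ 5226.8750 px.
Leftover height: 8363 − 5226.8750 = 3136.1250 px.
That's 3136.1250 × 8363 ≈ 26227413 black pixels.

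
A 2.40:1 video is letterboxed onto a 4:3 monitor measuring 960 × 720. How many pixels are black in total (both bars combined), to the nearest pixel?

2.40:1 (2.400) > 4:3 (1.333), so the video fills the width.
Content height = 960 / 2.400 ≈ 400.0000 px.
720 − 400.0000 = 320.0000 px of bars.
That's 320.0000 × 960 ≈ 307200 black pixels.

307200 pixels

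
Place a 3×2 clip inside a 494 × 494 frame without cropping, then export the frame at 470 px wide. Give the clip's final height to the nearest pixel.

313 px

At 494×494 the clip is width-limited, so height = 494 × 2/3 ≈ 329.33 px.
Resizing to 470 px wide multiplies everything by 0.9514: 329.33 → 313.33 px.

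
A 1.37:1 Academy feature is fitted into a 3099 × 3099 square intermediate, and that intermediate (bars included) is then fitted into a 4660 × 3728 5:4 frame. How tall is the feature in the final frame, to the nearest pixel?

2721 px

First fit — 1.37:1 Academy into 3099×3099 spans the width: 3099.00 × 2262.04.
square in 4660×3728: fills the height, so the intermediate becomes 3728.00 × 3728.00 — a scale of ×1.2030.
Applying the same ×1.2030: 2262.04 → 2721.17.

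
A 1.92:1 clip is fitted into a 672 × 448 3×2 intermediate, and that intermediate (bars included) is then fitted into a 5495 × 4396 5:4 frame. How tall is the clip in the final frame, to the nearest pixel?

Inside the 672×448 canvas the clip is width-limited at 672.00 × 350.00.
Second fit — the 3×2 canvas into 5495×4396 spans the width: 5495.00 × 3663.33 (×8.1771 from 672×448).
The clip scales with it: height 350.00 × 8.1771 ≈ 2861.98.

2862 px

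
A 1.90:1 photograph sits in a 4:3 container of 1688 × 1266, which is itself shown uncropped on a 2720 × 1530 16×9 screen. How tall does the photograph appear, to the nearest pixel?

1074 px

First fit — 1.90:1 into 1688×1266 spans the width: 1688.00 × 888.42.
Second fit — the 4:3 canvas into 2720×1530 spans the height: 2040.00 × 1530.00 (×1.2085 from 1688×1266).
So the photograph's height is 888.42 × 1.2085 ≈ 1073.68.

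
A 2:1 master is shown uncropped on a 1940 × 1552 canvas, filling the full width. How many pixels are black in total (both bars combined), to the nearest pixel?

That makes the image 970.0000 px tall (1940 × 1/2).
Leftover height: 1552 − 970.0000 = 582.0000 px.
Across the 1940-px span: 582.0000 × 1940 ≈ 1129080 px.

1129080 pixels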